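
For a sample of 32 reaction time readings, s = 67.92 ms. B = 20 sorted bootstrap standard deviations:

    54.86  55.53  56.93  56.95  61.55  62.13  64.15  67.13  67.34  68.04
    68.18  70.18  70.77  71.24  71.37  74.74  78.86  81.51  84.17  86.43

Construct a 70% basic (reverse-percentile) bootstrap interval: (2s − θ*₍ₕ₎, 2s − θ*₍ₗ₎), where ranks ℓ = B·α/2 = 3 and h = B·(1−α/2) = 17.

(56.98, 78.91)

Percentile endpoints at ranks 3 and 17: θ*₍3₎ = 56.93, θ*₍17₎ = 78.86.
Basic interval reflects these around s:
  lower = 2 × 67.92 − 78.86 = 56.98
  upper = 2 × 67.92 − 56.93 = 78.91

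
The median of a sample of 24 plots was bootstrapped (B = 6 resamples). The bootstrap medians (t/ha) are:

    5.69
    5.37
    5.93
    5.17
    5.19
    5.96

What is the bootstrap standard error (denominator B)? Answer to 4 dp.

Bootstrap SE is the standard deviation of the 6 replicate medians.
Mean of replicates: (5.69 + 5.37 + 5.93 + 5.17 + 5.19 + 5.96) / 6 = 33.31000 / 6 = 5.55167
Sum of squared deviations: (+0.13833)² + (−0.18167)² + (+0.37833)² + (−0.38167)² + (−0.36167)² + (+0.40833)² = 0.63848
Variance = 0.63848 / 6 = 0.10641
SE* = √0.10641

SE* = 0.3262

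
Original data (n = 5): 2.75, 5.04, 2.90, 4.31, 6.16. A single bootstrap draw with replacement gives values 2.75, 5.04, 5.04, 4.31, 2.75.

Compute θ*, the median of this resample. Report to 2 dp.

θ* = 4.31

Sorted: 2.75, 2.75, 4.31, 5.04, 5.04
Median = middle value = 4.31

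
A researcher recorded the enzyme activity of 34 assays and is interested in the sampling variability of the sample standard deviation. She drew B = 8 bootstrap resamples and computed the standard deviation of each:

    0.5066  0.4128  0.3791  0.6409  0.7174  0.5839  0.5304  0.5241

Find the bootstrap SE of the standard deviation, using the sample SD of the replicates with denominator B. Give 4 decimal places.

Bootstrap SE is the standard deviation of the 8 replicate standard deviations.
Mean of replicates: (0.5066 + 0.4128 + 0.3791 + 0.6409 + 0.7174 + 0.5839 + 0.5304 + 0.5241) / 8 = 4.29520 / 8 = 0.53690
Sum of squared deviations: (−0.03030)² + (−0.12410)² + (−0.15780)² + (+0.10400)² + (+0.18050)² + (+0.04700)² + (−0.00650)² + (−0.01280)² = 0.08703
Variance = 0.08703 / 8 = 0.01088
SE* = √0.01088

SE* = 0.1043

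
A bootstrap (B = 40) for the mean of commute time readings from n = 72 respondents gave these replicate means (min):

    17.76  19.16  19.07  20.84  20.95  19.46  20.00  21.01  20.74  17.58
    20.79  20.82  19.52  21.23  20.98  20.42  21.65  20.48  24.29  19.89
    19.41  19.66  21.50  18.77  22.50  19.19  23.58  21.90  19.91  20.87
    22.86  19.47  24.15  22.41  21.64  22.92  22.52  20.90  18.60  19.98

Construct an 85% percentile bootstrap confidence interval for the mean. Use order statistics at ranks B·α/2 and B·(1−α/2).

Sorted replicates: 17.58, 17.76, 18.60, 18.77, 19.07, 19.16, 19.19, 19.41, 19.46, 19.47, 19.52, 19.66, 19.89, 19.91, 19.98, 20.00, 20.42, 20.48, 20.74, 20.79, 20.82, 20.84, 20.87, 20.90, 20.95, 20.98, 21.01, 21.23, 21.50, 21.64, 21.65, 21.90, 22.41, 22.50, 22.52, 22.86, 22.92, 23.58, 24.15, 24.29
α = 0.15; lower rank = 40 × 0.075 = 3; upper rank = 40 × 0.925 = 37.
The 3rd smallest replicate is 18.60; the 37th is 22.92.

(18.60, 22.92)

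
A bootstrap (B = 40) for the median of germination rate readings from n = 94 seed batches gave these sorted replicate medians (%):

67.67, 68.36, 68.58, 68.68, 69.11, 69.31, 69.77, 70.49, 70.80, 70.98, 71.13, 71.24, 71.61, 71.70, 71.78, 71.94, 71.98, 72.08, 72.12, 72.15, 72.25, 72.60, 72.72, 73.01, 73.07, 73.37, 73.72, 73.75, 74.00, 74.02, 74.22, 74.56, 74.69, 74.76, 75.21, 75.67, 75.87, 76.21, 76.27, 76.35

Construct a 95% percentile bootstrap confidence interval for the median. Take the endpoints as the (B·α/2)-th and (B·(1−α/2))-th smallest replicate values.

(67.67, 76.27)

α = 0.05; lower rank = 40 × 0.025 = 1; upper rank = 40 × 0.975 = 39.
The 1st smallest replicate is 67.67; the 39th is 76.27.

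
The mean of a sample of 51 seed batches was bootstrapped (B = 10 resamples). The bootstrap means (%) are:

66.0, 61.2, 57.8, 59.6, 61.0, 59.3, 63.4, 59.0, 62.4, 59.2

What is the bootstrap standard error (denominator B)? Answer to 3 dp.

SE* = 2.345

Bootstrap SE is the standard deviation of the 10 replicate means.
Mean of replicates: (66.0 + 61.2 + 57.8 + 59.6 + 61.0 + 59.3 + 63.4 + 59.0 + 62.4 + 59.2) / 10 = 608.9000 / 10 = 60.8900
Sum of squared deviations: (+5.1100)² + (+0.3100)² + (−3.0900)² + (−1.2900)² + (+0.1100)² + (−1.5900)² + (+2.5100)² + (−1.8900)² + (+1.5100)² + (−1.6900)² = 54.9690
Variance = 54.9690 / 10 = 5.4969
SE* = √5.4969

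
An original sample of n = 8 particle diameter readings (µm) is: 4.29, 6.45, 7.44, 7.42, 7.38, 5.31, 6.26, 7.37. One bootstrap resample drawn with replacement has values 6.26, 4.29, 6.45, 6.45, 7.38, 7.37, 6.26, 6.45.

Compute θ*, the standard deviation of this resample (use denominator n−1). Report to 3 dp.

θ* = 0.955

Mean = 6.3637; sum of squared deviations = 6.3896
s² = 6.3896 / 7 = 0.9128
s = √0.9128 = 0.955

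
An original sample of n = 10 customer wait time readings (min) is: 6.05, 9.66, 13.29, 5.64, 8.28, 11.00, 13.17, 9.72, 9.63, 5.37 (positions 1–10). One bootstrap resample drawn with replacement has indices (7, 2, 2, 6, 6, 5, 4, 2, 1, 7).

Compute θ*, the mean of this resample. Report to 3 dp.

θ* = 9.729

Resample values: 13.17, 9.66, 9.66, 11.00, 11.00, 8.28, 5.64, 9.66, 6.05, 13.17.
Mean = (13.17 + 9.66 + 9.66 + 11.00 + 11.00 + 8.28 + 5.64 + 9.66 + 6.05 + 13.17) / 10 = 97.290 / 10 = 9.729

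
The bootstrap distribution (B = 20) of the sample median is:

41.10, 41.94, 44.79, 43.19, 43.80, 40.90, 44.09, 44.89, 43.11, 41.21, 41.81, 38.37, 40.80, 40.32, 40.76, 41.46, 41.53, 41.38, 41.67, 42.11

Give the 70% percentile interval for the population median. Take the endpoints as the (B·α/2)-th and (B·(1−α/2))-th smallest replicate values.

Sorted replicates: 38.37, 40.32, 40.76, 40.80, 40.90, 41.10, 41.21, 41.38, 41.46, 41.53, 41.67, 41.81, 41.94, 42.11, 43.11, 43.19, 43.80, 44.09, 44.79, 44.89
α = 0.30; lower rank = 20 × 0.150 = 3; upper rank = 20 × 0.850 = 17.
The 3rd smallest replicate is 40.76; the 17th is 43.80.

(40.76, 43.80)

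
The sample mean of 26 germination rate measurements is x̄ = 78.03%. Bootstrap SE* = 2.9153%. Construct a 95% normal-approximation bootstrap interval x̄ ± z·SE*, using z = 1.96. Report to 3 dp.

Margin = 1.96 × 2.9153 = 5.7140
Interval: 78.03 ± 5.7140

(72.316, 83.744)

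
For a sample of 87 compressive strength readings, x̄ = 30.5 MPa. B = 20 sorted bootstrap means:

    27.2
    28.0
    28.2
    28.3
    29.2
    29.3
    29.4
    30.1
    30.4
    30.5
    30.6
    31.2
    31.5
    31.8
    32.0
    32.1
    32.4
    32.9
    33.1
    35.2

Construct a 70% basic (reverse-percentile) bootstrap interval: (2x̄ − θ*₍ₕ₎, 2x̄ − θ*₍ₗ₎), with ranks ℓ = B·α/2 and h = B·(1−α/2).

Percentile endpoints at ranks 3 and 17: θ*₍3₎ = 28.2, θ*₍17₎ = 32.4.
Basic interval reflects these around x̄:
  lower = 2 × 30.5 − 32.4 = 28.6
  upper = 2 × 30.5 − 28.2 = 32.8

(28.6, 32.8)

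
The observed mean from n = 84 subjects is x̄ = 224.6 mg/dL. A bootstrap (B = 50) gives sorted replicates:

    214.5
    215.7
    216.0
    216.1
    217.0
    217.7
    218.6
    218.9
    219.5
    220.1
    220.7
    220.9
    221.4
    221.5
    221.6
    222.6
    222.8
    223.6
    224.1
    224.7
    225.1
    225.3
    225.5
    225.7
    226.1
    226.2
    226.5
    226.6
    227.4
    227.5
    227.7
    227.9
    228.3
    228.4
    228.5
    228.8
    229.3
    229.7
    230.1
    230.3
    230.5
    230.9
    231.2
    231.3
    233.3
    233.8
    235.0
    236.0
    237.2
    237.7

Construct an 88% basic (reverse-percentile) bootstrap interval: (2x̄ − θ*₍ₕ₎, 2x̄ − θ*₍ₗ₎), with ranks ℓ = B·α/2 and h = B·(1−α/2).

(214.2, 233.2)

Percentile endpoints at ranks 3 and 47: θ*₍3₎ = 216.0, θ*₍47₎ = 235.0.
Basic interval reflects these around x̄:
  lower = 2 × 224.6 − 235.0 = 214.2
  upper = 2 × 224.6 − 216.0 = 233.2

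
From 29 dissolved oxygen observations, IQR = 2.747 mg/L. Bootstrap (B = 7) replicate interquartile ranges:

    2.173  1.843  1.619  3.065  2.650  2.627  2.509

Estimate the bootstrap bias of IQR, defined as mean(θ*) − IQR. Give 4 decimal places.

bias = −0.3919

mean(θ*) = (2.173 + 1.843 + 1.619 + 3.065 + 2.650 + 2.627 + 2.509) / 7 = 2.35514
bias = 2.35514 − 2.747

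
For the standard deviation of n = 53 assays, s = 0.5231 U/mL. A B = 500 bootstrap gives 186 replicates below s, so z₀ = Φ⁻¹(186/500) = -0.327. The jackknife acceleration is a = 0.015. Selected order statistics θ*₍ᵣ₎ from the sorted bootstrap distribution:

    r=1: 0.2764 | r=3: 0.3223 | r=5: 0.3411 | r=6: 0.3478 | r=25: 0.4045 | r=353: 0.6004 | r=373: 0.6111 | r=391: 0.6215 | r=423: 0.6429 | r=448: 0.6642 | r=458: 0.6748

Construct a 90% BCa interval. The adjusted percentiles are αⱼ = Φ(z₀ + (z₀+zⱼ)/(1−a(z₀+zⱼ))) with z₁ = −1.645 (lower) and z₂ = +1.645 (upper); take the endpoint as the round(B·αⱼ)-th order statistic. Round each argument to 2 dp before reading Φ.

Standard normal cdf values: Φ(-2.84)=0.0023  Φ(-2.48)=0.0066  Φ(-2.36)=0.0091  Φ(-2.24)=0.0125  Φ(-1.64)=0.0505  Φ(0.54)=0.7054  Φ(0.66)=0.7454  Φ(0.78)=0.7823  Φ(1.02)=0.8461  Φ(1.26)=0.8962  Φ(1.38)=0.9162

(0.3478, 0.6429)

Lower: z₀ + z₁ = -0.327 + (-1.645) = -1.972; 1 − a(z₀+z₁) = 1 − (0.015)(-1.972) = 1.0296; argument = -0.327 + (-1.972)/1.0296 = -2.2423 → -2.24.
α₁ = Φ(-2.24) = 0.0125; rank = round(500 × 0.0125) = 6; θ*₍6₎ = 0.3478.
Upper: z₀ + z₂ = 1.318; 1 − a(z₀+z₂) = 0.9802; argument = 1.0176 → 1.02; α₂ = 0.8461; rank = 423; θ*₍423₎ = 0.6429.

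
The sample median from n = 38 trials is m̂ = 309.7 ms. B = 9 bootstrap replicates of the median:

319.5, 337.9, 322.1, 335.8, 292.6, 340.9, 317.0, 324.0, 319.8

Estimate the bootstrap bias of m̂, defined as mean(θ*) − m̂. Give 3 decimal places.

bias = +13.589

mean(θ*) = (319.5 + 337.9 + 322.1 + 335.8 + 292.6 + 340.9 + 317.0 + 324.0 + 319.8) / 9 = 323.2889
bias = 323.2889 − 309.7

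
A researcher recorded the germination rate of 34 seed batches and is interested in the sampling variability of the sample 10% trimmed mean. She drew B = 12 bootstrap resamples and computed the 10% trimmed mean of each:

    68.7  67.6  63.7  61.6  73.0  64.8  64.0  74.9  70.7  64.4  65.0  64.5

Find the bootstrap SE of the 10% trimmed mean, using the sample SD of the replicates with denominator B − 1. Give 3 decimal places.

Bootstrap SE is the standard deviation of the 12 replicate 10% trimmed means.
Mean of replicates: (68.7 + 67.6 + 63.7 + 61.6 + 73.0 + 64.8 + 64.0 + 74.9 + 70.7 + 64.4 + 65.0 + 64.5) / 12 = 802.9000 / 12 = 66.9083
Sum of squared deviations: (+1.7917)² + (+0.6917)² + (−3.2083)² + (−5.3083)² + (+6.0917)² + (−2.1083)² + (−2.9083)² + (+7.9917)² + (+3.7917)² + (−2.5083)² + (−1.9083)² + (−2.4083)² = 186.1492
Variance = 186.1492 / 11 = 16.9227
SE* = √16.9227

SE* = 4.114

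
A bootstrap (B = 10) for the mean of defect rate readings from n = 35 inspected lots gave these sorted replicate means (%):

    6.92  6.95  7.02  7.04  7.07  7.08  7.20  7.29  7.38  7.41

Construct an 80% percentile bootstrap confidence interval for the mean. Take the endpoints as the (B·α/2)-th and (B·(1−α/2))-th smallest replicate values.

α = 0.20; lower rank = 10 × 0.100 = 1; upper rank = 10 × 0.900 = 9.
The 1st smallest replicate is 6.92; the 9th is 7.38.

(6.92, 7.38)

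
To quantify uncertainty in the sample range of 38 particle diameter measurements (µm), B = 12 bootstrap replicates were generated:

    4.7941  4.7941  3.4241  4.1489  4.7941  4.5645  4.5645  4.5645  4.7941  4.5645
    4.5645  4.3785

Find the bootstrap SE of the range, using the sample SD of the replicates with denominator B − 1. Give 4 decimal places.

SE* = 0.3887

Bootstrap SE is the standard deviation of the 12 replicate ranges.
Mean of replicates: (4.7941 + 4.7941 + 3.4241 + 4.1489 + 4.7941 + 4.5645 + 4.5645 + 4.5645 + 4.7941 + 4.5645 + 4.5645 + 4.3785) / 12 = 53.95040 / 12 = 4.49587
Sum of squared deviations: (+0.29823)² + (+0.29823)² + (−1.07177)² + (−0.34697)² + (+0.29823)² + (+0.06863)² + (+0.06863)² + (+0.06863)² + (+0.29823)² + (+0.06863)² + (+0.06863)² + (−0.11737)² = 1.66217
Variance = 1.66217 / 11 = 0.15111
SE* = √0.15111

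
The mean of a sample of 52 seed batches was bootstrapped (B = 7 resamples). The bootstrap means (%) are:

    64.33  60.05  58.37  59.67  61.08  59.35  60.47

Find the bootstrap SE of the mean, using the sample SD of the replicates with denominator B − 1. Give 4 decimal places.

SE* = 1.9040

Bootstrap SE is the standard deviation of the 7 replicate means.
Mean of replicates: (64.33 + 60.05 + 58.37 + 59.67 + 61.08 + 59.35 + 60.47) / 7 = 423.32000 / 7 = 60.47429
Sum of squared deviations: (+3.85571)² + (−0.42429)² + (−2.10429)² + (−0.80429)² + (+0.60571)² + (−1.12429)² + (−0.00429)² = 21.75237
Variance = 21.75237 / 6 = 3.62540
SE* = √3.62540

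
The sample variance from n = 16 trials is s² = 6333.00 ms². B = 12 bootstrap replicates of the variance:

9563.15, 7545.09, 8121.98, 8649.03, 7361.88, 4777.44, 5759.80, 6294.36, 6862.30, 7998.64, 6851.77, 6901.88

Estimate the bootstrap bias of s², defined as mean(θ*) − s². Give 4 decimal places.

mean(θ*) = (9563.15 + 7545.09 + 8121.98 + 8649.03 + 7361.88 + 4777.44 + 5759.80 + 6294.36 + 6862.30 + 7998.64 + 6851.77 + 6901.88) / 12 = 7223.94333
bias = 7223.94333 − 6333.00

bias = +890.9433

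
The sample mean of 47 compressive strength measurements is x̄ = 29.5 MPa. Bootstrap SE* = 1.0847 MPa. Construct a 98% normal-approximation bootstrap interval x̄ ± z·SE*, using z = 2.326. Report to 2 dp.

(26.98, 32.02)

Margin = 2.326 × 1.0847 = 2.523
Interval: 29.5 ± 2.523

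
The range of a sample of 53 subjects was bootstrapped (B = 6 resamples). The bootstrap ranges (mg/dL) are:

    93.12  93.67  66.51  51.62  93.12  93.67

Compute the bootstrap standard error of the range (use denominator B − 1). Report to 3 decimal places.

Bootstrap SE is the standard deviation of the 6 replicate ranges.
Mean of replicates: (93.12 + 93.67 + 66.51 + 51.62 + 93.12 + 93.67) / 6 = 491.7100 / 6 = 81.9517
Sum of squared deviations: (+11.1683)² + (+11.7183)² + (−15.4417)² + (−30.3317)² + (+11.1683)² + (+11.7183)² = 1682.5571
Variance = 1682.5571 / 5 = 336.5114
SE* = √336.5114

SE* = 18.344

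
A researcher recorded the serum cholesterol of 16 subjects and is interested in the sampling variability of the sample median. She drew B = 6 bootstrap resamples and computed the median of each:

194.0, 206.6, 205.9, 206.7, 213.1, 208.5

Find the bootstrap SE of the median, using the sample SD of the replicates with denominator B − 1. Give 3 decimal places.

SE* = 6.345

Bootstrap SE is the standard deviation of the 6 replicate medians.
Mean of replicates: (194.0 + 206.6 + 205.9 + 206.7 + 213.1 + 208.5) / 6 = 1234.8000 / 6 = 205.8000
Sum of squared deviations: (−11.8000)² + (+0.8000)² + (+0.1000)² + (+0.9000)² + (+7.3000)² + (+2.7000)² = 201.2800
Variance = 201.2800 / 5 = 40.2560
SE* = √40.2560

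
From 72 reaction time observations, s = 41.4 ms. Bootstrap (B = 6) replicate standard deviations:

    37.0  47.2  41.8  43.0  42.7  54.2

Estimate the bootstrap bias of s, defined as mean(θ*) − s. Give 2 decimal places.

bias = +2.92

mean(θ*) = (37.0 + 47.2 + 41.8 + 43.0 + 42.7 + 54.2) / 6 = 44.317
bias = 44.317 − 41.4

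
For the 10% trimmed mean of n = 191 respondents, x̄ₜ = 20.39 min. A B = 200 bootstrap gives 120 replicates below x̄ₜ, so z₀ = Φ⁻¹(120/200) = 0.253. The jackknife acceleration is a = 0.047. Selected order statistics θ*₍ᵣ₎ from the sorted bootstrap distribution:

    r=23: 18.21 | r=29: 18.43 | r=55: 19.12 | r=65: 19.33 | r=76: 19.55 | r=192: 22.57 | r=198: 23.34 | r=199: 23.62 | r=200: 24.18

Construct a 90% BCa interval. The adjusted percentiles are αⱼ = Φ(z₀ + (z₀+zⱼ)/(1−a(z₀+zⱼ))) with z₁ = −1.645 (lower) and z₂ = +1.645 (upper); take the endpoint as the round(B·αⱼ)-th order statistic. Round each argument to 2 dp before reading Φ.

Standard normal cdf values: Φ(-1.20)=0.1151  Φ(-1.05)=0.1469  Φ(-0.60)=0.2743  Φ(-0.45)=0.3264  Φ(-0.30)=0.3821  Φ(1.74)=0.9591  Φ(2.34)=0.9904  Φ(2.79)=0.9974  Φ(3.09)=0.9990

(18.43, 23.34)

Lower: z₀ + z₁ = 0.253 + (-1.645) = -1.392; 1 − a(z₀+z₁) = 1 − (0.047)(-1.392) = 1.0654; argument = 0.253 + (-1.392)/1.0654 = -1.0535 → -1.05.
α₁ = Φ(-1.05) = 0.1469; rank = round(200 × 0.1469) = 29; θ*₍29₎ = 18.43.
Upper: z₀ + z₂ = 1.898; 1 − a(z₀+z₂) = 0.9108; argument = 2.3369 → 2.34; α₂ = 0.9904; rank = 198; θ*₍198₎ = 23.34.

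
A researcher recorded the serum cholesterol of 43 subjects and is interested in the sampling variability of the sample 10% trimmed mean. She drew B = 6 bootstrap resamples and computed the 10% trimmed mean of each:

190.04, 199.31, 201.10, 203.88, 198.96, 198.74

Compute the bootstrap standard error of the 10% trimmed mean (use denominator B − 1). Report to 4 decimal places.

Bootstrap SE is the standard deviation of the 6 replicate 10% trimmed means.
Mean of replicates: (190.04 + 199.31 + 201.10 + 203.88 + 198.96 + 198.74) / 6 = 1192.03000 / 6 = 198.67167
Sum of squared deviations: (−8.63167)² + (+0.63833)² + (+2.42833)² + (+5.20833)² + (+0.28833)² + (+0.06833)² = 108.02448
Variance = 108.02448 / 5 = 21.60490
SE* = √21.60490

SE* = 4.6481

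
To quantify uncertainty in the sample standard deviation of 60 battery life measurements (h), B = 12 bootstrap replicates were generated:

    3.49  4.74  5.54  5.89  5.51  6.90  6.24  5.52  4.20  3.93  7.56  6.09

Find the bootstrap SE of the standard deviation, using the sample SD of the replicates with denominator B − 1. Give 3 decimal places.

Bootstrap SE is the standard deviation of the 12 replicate standard deviations.
Mean of replicates: (3.49 + 4.74 + 5.54 + 5.89 + 5.51 + 6.90 + 6.24 + 5.52 + 4.20 + 3.93 + 7.56 + 6.09) / 12 = 65.6100 / 12 = 5.4675
Sum of squared deviations: (−1.9775)² + (−0.7275)² + (+0.0725)² + (+0.4225)² + (+0.0425)² + (+1.4325)² + (+0.7725)² + (+0.0525)² + (−1.2675)² + (−1.5375)² + (+2.0925)² + (+0.6225)² = 16.0134
Variance = 16.0134 / 11 = 1.4558
SE* = √1.4558

SE* = 1.207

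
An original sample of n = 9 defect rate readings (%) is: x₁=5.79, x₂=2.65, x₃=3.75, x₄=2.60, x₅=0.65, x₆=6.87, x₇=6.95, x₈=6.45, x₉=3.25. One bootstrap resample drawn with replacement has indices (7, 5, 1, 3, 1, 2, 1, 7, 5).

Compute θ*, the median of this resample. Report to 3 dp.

θ* = 5.790

Resample values: 6.95, 0.65, 5.79, 3.75, 5.79, 2.65, 5.79, 6.95, 0.65.
Sorted: 0.65, 0.65, 2.65, 3.75, 5.79, 5.79, 5.79, 6.95, 6.95
Median = middle value = 5.790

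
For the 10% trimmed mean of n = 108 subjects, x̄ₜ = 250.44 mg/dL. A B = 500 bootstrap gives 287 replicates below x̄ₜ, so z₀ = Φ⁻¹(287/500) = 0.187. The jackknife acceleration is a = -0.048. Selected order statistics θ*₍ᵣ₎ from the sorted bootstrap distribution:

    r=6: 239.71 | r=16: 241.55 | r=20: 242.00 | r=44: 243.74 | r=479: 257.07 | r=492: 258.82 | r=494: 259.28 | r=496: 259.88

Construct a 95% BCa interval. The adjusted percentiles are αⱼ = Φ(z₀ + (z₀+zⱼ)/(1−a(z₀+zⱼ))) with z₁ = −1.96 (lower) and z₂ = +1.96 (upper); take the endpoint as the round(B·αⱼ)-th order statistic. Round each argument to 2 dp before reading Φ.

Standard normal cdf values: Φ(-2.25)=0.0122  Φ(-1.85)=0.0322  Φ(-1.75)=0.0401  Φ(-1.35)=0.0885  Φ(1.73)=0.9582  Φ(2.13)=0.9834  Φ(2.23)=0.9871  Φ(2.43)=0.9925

Lower: z₀ + z₁ = 0.187 + (-1.960) = -1.773; 1 − a(z₀+z₁) = 1 − (-0.048)(-1.773) = 0.9149; argument = 0.187 + (-1.773)/0.9149 = -1.7509 → -1.75.
α₁ = Φ(-1.75) = 0.0401; rank = round(500 × 0.0401) = 20; θ*₍20₎ = 242.00.
Upper: z₀ + z₂ = 2.147; 1 − a(z₀+z₂) = 1.1031; argument = 2.1334 → 2.13; α₂ = 0.9834; rank = 492; θ*₍492₎ = 258.82.

(242.00, 258.82)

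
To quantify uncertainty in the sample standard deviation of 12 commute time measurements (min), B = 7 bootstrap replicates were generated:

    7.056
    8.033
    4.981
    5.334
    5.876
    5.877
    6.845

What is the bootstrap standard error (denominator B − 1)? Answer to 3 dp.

SE* = 1.073

Bootstrap SE is the standard deviation of the 7 replicate standard deviations.
Mean of replicates: (7.056 + 8.033 + 4.981 + 5.334 + 5.876 + 5.877 + 6.845) / 7 = 44.0020 / 7 = 6.2860
Sum of squared deviations: (+0.7700)² + (+1.7470)² + (−1.3050)² + (−0.9520)² + (−0.4100)² + (−0.4090)² + (+0.5590)² = 6.9021
Variance = 6.9021 / 6 = 1.1503
SE* = √1.1503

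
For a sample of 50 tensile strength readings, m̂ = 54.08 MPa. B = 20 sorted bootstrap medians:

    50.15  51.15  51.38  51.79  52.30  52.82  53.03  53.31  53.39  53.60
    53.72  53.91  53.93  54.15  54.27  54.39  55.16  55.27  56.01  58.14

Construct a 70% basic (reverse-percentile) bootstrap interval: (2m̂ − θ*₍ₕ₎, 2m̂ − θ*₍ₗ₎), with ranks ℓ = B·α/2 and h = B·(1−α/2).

(53.00, 56.78)

Percentile endpoints at ranks 3 and 17: θ*₍3₎ = 51.38, θ*₍17₎ = 55.16.
Basic interval reflects these around m̂:
  lower = 2 × 54.08 − 55.16 = 53.00
  upper = 2 × 54.08 − 51.38 = 56.78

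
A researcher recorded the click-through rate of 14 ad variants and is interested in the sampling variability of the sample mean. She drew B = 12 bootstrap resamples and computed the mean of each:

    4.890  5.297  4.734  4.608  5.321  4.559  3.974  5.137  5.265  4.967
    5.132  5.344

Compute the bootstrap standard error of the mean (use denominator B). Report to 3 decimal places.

SE* = 0.393

Bootstrap SE is the standard deviation of the 12 replicate means.
Mean of replicates: (4.890 + 5.297 + 4.734 + 4.608 + 5.321 + 4.559 + 3.974 + 5.137 + 5.265 + 4.967 + 5.132 + 5.344) / 12 = 59.2280 / 12 = 4.9357
Sum of squared deviations: (−0.0457)² + (+0.3613)² + (−0.2017)² + (−0.3277)² + (+0.3853)² + (−0.3767)² + (−0.9617)² + (+0.2013)² + (+0.3293)² + (+0.0313)² + (+0.1963)² + (+0.4083)² = 1.8511
Variance = 1.8511 / 12 = 0.1543
SE* = √0.1543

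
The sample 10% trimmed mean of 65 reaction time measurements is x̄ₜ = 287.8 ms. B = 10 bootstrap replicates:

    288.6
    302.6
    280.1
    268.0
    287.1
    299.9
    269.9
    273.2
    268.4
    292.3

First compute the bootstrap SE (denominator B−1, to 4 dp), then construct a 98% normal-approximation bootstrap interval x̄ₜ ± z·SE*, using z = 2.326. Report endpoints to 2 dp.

Mean of replicates = 283.0100; sum of squared deviations = 1518.6490; SE* = √(1518.6490/9) = 12.9899
Margin = 2.326 × 12.9899 = 30.215
Interval: 287.8 ± 30.215

(257.59, 318.01)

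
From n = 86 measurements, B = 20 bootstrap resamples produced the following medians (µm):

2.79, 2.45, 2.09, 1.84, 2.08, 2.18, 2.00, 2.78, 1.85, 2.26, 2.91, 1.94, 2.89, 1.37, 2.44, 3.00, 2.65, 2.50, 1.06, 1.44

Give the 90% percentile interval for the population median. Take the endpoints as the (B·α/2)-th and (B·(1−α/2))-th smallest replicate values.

Sorted replicates: 1.06, 1.37, 1.44, 1.84, 1.85, 1.94, 2.00, 2.08, 2.09, 2.18, 2.26, 2.44, 2.45, 2.50, 2.65, 2.78, 2.79, 2.89, 2.91, 3.00
α = 0.10; lower rank = 20 × 0.050 = 1; upper rank = 20 × 0.950 = 19.
The 1st smallest replicate is 1.06; the 19th is 2.91.

(1.06, 2.91)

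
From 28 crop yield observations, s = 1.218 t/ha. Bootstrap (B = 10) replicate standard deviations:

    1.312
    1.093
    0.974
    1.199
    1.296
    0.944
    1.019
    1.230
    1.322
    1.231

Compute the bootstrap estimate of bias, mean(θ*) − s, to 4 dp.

mean(θ*) = (1.312 + 1.093 + 0.974 + 1.199 + 1.296 + 0.944 + 1.019 + 1.230 + 1.322 + 1.231) / 10 = 1.16200
bias = 1.16200 − 1.218

bias = −0.0560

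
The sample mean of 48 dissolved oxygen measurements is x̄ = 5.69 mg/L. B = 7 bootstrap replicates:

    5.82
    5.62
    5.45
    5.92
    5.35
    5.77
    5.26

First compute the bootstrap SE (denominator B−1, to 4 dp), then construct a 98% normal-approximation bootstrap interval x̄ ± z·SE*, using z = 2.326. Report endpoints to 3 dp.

Mean of replicates = 5.5986; sum of squared deviations = 0.3807; SE* = √(0.3807/6) = 0.2519
Margin = 2.326 × 0.2519 = 0.5859
Interval: 5.69 ± 0.5859

(5.104, 6.276)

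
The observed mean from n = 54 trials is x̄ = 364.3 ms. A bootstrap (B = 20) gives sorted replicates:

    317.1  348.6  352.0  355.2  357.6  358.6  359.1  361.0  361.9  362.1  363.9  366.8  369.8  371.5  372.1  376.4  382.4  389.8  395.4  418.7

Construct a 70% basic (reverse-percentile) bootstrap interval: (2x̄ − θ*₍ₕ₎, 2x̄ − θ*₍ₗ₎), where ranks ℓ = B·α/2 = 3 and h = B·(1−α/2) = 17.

Percentile endpoints at ranks 3 and 17: θ*₍3₎ = 352.0, θ*₍17₎ = 382.4.
Basic interval reflects these around x̄:
  lower = 2 × 364.3 − 382.4 = 346.2
  upper = 2 × 364.3 − 352.0 = 376.6

(346.2, 376.6)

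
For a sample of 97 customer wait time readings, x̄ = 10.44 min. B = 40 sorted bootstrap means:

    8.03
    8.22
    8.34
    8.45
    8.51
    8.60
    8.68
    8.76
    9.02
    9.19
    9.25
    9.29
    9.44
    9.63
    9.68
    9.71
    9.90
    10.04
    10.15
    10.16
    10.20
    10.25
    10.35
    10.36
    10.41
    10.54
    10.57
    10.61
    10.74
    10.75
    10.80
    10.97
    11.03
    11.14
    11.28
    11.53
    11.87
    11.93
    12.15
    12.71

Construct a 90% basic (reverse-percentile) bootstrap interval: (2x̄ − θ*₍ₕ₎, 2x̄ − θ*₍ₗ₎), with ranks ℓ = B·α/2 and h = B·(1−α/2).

(8.95, 12.66)

Percentile endpoints at ranks 2 and 38: θ*₍2₎ = 8.22, θ*₍38₎ = 11.93.
Basic interval reflects these around x̄:
  lower = 2 × 10.44 − 11.93 = 8.95
  upper = 2 × 10.44 − 8.22 = 12.66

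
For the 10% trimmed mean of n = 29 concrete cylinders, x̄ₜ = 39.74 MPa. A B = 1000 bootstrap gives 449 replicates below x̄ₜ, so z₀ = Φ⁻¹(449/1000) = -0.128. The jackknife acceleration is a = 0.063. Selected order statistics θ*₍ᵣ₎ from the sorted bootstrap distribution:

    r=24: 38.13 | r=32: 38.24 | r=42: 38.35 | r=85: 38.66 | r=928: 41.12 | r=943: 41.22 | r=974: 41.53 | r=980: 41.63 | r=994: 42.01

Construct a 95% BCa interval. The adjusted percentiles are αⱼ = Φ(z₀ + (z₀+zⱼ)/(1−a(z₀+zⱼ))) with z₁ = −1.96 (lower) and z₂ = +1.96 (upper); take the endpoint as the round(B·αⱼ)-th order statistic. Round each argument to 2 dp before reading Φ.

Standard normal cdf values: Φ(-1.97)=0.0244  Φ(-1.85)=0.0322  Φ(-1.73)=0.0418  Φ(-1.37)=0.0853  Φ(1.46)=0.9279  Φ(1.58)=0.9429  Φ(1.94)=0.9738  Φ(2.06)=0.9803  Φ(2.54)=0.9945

Lower: z₀ + z₁ = -0.128 + (-1.960) = -2.088; 1 − a(z₀+z₁) = 1 − (0.063)(-2.088) = 1.1315; argument = -0.128 + (-2.088)/1.1315 = -1.9733 → -1.97.
α₁ = Φ(-1.97) = 0.0244; rank = round(1000 × 0.0244) = 24; θ*₍24₎ = 38.13.
Upper: z₀ + z₂ = 1.832; 1 − a(z₀+z₂) = 0.8846; argument = 1.9430 → 1.94; α₂ = 0.9738; rank = 974; θ*₍974₎ = 41.53.

(38.13, 41.53)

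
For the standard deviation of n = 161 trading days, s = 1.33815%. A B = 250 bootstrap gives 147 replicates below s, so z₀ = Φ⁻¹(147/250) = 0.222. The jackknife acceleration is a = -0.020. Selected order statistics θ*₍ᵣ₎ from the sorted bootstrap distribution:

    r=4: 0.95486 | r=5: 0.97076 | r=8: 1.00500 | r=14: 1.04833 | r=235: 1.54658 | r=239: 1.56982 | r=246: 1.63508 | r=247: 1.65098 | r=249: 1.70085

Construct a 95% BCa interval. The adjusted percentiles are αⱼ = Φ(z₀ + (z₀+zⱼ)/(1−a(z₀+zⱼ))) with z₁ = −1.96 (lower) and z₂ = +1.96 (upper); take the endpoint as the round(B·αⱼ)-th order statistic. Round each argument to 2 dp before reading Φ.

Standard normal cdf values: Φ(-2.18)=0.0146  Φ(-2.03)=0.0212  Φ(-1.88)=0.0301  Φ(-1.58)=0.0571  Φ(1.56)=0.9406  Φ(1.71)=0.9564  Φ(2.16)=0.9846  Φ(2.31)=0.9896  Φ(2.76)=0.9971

Lower: z₀ + z₁ = 0.222 + (-1.960) = -1.738; 1 − a(z₀+z₁) = 1 − (-0.020)(-1.738) = 0.9652; argument = 0.222 + (-1.738)/0.9652 = -1.5786 → -1.58.
α₁ = Φ(-1.58) = 0.0571; rank = round(250 × 0.0571) = 14; θ*₍14₎ = 1.04833.
Upper: z₀ + z₂ = 2.182; 1 − a(z₀+z₂) = 1.0436; argument = 2.3128 → 2.31; α₂ = 0.9896; rank = 247; θ*₍247₎ = 1.65098.

(1.04833, 1.65098)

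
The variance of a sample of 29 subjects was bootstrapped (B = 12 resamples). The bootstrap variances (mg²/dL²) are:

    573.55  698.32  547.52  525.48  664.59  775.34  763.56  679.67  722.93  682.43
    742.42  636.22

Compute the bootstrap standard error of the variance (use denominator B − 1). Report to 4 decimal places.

Bootstrap SE is the standard deviation of the 12 replicate variances.
Mean of replicates: (573.55 + 698.32 + 547.52 + 525.48 + 664.59 + 775.34 + 763.56 + 679.67 + 722.93 + 682.43 + 742.42 + 636.22) / 12 = 8012.03000 / 12 = 667.66917
Sum of squared deviations: (−94.11917)² + (+30.65083)² + (−120.14917)² + (−142.18917)² + (−3.07917)² + (+107.67083)² + (+95.89083)² + (+12.00083)² + (+55.26083)² + (+14.76083)² + (+74.75083)² + (−31.44917)² = 75241.41309
Variance = 75241.41309 / 11 = 6840.12846
SE* = √6840.12846

SE* = 82.7051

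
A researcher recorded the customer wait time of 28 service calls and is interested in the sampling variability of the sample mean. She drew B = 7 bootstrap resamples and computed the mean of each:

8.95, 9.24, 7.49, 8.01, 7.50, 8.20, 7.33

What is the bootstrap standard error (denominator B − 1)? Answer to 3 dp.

SE* = 0.749

Bootstrap SE is the standard deviation of the 7 replicate means.
Mean of replicates: (8.95 + 9.24 + 7.49 + 8.01 + 7.50 + 8.20 + 7.33) / 7 = 56.7200 / 7 = 8.1029
Sum of squared deviations: (+0.8471)² + (+1.1371)² + (−0.6129)² + (−0.0929)² + (−0.6029)² + (+0.0971)² + (−0.7729)² = 3.3651
Variance = 3.3651 / 6 = 0.5609
SE* = √0.5609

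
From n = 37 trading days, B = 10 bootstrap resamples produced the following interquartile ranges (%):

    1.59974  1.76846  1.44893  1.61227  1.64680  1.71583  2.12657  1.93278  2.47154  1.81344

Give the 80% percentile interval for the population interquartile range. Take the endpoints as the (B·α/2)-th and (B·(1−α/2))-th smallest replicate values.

(1.44893, 2.12657)

Sorted replicates: 1.44893, 1.59974, 1.61227, 1.64680, 1.71583, 1.76846, 1.81344, 1.93278, 2.12657, 2.47154
α = 0.20; lower rank = 10 × 0.100 = 1; upper rank = 10 × 0.900 = 9.
The 1st smallest replicate is 1.44893; the 9th is 2.12657.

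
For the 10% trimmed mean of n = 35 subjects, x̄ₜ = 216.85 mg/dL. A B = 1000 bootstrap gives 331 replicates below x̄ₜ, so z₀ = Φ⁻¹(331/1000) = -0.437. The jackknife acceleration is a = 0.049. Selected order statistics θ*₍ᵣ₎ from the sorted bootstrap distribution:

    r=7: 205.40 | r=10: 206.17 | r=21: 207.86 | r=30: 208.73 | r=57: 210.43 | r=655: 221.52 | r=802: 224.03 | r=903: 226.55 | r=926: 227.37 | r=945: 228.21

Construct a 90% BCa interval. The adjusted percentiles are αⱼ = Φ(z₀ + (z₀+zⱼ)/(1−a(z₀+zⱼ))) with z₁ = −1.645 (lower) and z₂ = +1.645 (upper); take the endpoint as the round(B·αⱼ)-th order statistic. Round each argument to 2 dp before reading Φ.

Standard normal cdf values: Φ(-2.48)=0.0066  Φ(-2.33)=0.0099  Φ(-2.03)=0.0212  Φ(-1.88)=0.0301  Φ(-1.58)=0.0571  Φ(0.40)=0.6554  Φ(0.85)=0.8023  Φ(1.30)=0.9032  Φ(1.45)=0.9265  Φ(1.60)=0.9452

(206.17, 224.03)

Lower: z₀ + z₁ = -0.437 + (-1.645) = -2.082; 1 − a(z₀+z₁) = 1 − (0.049)(-2.082) = 1.1020; argument = -0.437 + (-2.082)/1.1020 = -2.3263 → -2.33.
α₁ = Φ(-2.33) = 0.0099; rank = round(1000 × 0.0099) = 10; θ*₍10₎ = 206.17.
Upper: z₀ + z₂ = 1.208; 1 − a(z₀+z₂) = 0.9408; argument = 0.8470 → 0.85; α₂ = 0.8023; rank = 802; θ*₍802₎ = 224.03.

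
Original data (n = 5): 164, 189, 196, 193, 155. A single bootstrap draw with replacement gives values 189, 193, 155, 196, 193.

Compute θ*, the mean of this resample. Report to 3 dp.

θ* = 185.200

Mean = (189 + 193 + 155 + 196 + 193) / 5 = 926.0 / 5 = 185.200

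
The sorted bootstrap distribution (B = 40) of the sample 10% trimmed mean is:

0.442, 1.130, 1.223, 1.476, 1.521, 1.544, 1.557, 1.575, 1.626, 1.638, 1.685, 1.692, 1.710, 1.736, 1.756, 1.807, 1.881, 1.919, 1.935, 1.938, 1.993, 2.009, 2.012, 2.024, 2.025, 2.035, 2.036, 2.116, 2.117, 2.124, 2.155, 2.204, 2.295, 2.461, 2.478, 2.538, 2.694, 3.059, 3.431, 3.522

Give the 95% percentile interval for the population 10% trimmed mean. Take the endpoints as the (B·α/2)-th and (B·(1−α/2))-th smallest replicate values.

α = 0.05; lower rank = 40 × 0.025 = 1; upper rank = 40 × 0.975 = 39.
The 1st smallest replicate is 0.442; the 39th is 3.431.

(0.442, 3.431)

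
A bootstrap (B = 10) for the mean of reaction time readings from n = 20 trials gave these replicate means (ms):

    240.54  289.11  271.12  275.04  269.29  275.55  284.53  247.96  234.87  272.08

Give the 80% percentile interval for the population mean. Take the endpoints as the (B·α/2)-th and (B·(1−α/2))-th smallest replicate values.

Sorted replicates: 234.87, 240.54, 247.96, 269.29, 271.12, 272.08, 275.04, 275.55, 284.53, 289.11
α = 0.20; lower rank = 10 × 0.100 = 1; upper rank = 10 × 0.900 = 9.
The 1st smallest replicate is 234.87; the 9th is 284.53.

(234.87, 284.53)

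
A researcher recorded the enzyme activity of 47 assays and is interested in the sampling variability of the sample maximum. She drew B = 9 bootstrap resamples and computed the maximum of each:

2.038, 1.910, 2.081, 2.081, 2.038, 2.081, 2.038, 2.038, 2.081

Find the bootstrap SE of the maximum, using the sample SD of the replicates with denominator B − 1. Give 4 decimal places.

SE* = 0.0543

Bootstrap SE is the standard deviation of the 9 replicate maximums.
Mean of replicates: (2.038 + 1.910 + 2.081 + 2.081 + 2.038 + 2.081 + 2.038 + 2.038 + 2.081) / 9 = 18.38600 / 9 = 2.04289
Sum of squared deviations: (−0.00489)² + (−0.13289)² + (+0.03811)² + (+0.03811)² + (−0.00489)² + (+0.03811)² + (−0.00489)² + (−0.00489)² + (+0.03811)² = 0.02356
Variance = 0.02356 / 8 = 0.00295
SE* = √0.00295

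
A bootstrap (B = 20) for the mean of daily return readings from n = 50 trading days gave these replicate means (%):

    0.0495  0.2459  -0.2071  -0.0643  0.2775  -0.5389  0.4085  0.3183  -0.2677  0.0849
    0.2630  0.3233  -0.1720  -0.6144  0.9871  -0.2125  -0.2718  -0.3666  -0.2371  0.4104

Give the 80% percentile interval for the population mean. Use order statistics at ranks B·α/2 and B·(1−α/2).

(-0.5389, 0.4085)

Sorted replicates: -0.6144, -0.5389, -0.3666, -0.2718, -0.2677, -0.2371, -0.2125, -0.2071, -0.1720, -0.0643, 0.0495, 0.0849, 0.2459, 0.2630, 0.2775, 0.3183, 0.3233, 0.4085, 0.4104, 0.9871
α = 0.20; lower rank = 20 × 0.100 = 2; upper rank = 20 × 0.900 = 18.
The 2nd smallest replicate is -0.5389; the 18th is 0.4085.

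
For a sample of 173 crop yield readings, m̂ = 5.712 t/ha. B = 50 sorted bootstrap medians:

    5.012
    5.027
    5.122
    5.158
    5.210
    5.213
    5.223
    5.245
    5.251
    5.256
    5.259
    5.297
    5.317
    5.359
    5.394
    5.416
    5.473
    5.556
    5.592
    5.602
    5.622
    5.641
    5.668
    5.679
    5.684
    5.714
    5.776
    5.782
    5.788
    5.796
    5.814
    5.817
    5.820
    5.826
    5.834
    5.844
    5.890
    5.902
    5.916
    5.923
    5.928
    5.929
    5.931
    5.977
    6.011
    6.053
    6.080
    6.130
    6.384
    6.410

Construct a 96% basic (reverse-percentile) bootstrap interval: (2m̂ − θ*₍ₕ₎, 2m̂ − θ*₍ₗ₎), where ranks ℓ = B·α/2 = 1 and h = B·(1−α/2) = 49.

Percentile endpoints at ranks 1 and 49: θ*₍1₎ = 5.012, θ*₍49₎ = 6.384.
Basic interval reflects these around m̂:
  lower = 2 × 5.712 − 6.384 = 5.040
  upper = 2 × 5.712 − 5.012 = 6.412

(5.040, 6.412)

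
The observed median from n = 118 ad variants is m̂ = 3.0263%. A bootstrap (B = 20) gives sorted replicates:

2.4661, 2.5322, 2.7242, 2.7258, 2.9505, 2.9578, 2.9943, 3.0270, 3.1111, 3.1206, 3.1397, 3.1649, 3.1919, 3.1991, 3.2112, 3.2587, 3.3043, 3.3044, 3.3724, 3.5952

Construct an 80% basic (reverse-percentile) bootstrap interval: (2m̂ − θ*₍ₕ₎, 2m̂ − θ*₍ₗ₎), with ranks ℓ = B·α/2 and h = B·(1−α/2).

Percentile endpoints at ranks 2 and 18: θ*₍2₎ = 2.5322, θ*₍18₎ = 3.3044.
Basic interval reflects these around m̂:
  lower = 2 × 3.0263 − 3.3044 = 2.7482
  upper = 2 × 3.0263 − 2.5322 = 3.5204

(2.7482, 3.5204)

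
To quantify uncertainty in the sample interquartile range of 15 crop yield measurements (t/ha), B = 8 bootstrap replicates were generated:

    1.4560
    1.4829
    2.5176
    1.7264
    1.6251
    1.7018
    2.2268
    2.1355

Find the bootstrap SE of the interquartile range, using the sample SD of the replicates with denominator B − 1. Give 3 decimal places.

Bootstrap SE is the standard deviation of the 8 replicate interquartile ranges.
Mean of replicates: (1.4560 + 1.4829 + 2.5176 + 1.7264 + 1.6251 + 1.7018 + 2.2268 + 2.1355) / 8 = 14.87210 / 8 = 1.85901
Sum of squared deviations: (−0.40301)² + (−0.37611)² + (+0.65859)² + (−0.13261)² + (−0.23391)² + (−0.15721)² + (+0.36779)² + (+0.27649)² = 1.04635
Variance = 1.04635 / 7 = 0.14948
SE* = √0.14948

SE* = 0.387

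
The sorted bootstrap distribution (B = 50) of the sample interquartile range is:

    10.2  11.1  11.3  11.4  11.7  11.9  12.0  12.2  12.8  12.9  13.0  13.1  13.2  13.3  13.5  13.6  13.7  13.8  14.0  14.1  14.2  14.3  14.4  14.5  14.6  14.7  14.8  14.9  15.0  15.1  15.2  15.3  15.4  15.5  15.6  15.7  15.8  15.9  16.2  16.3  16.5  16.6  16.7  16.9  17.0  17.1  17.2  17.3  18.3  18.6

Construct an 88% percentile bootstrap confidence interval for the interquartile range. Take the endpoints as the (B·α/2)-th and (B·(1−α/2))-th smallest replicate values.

α = 0.12; lower rank = 50 × 0.060 = 3; upper rank = 50 × 0.940 = 47.
The 3rd smallest replicate is 11.3; the 47th is 17.2.

(11.3, 17.2)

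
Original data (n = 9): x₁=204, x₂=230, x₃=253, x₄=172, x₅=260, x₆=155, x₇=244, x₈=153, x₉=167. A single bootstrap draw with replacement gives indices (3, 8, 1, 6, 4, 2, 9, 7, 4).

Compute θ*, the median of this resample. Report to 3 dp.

Resample values: 253, 153, 204, 155, 172, 230, 167, 244, 172.
Sorted: 153, 155, 167, 172, 172, 204, 230, 244, 253
Median = middle value = 172.000

θ* = 172.000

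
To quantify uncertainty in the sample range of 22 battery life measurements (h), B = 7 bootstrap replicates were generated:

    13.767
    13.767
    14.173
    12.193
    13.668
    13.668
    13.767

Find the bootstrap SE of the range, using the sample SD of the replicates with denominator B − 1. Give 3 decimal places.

SE* = 0.632

Bootstrap SE is the standard deviation of the 7 replicate ranges.
Mean of replicates: (13.767 + 13.767 + 14.173 + 12.193 + 13.668 + 13.668 + 13.767) / 7 = 95.0030 / 7 = 13.5719
Sum of squared deviations: (+0.1951)² + (+0.1951)² + (+0.6011)² + (−1.3789)² + (+0.0961)² + (+0.0961)² + (+0.1951)² = 2.3953
Variance = 2.3953 / 6 = 0.3992
SE* = √0.3992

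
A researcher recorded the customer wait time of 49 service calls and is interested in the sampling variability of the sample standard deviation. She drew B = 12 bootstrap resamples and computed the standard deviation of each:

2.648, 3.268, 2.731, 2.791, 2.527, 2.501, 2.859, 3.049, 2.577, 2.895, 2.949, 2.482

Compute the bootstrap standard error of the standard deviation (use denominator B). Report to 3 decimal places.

Bootstrap SE is the standard deviation of the 12 replicate standard deviations.
Mean of replicates: (2.648 + 3.268 + 2.731 + 2.791 + 2.527 + 2.501 + 2.859 + 3.049 + 2.577 + 2.895 + 2.949 + 2.482) / 12 = 33.2770 / 12 = 2.7731
Sum of squared deviations: (−0.1251)² + (+0.4949)² + (−0.0421)² + (+0.0179)² + (−0.2461)² + (−0.2721)² + (+0.0859)² + (+0.2759)² + (−0.1961)² + (+0.1219)² + (+0.1759)² + (−0.2911)² = 0.6498
Variance = 0.6498 / 12 = 0.0541
SE* = √0.0541

SE* = 0.233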